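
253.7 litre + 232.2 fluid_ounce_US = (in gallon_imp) 57.32. Check: 1 litre = 0.001 m^3, so 253.7 litre = 253.7 * 0.001 = 0.2537 m^3. 1 fluid_ounce_US = 2.957353e-05 m^3, so 232.2 fluid_ounce_US = 232.2 * 2.957353e-05 = 0.0068669736 m^3. Sum: 0.2537 + 0.0068669736 = 0.26056697 m^3. 1 gallon_imp = 0.00454609 m^3, so 0.26056697 m^3 = 0.26056697 / 0.00454609 = 57.316721 gallon_imp ≈ 57.32 gallon_imp (4 s.f.).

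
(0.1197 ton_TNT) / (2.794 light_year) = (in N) 1.895e-08. Check: 1 ton_TNT = 4.184e+09 J, so 0.1197 ton_TNT = 0.1197 * 4.184e+09 = 5.008248e+08 J. 1 light_year = 9.4607305e+15 m, so 2.794 light_year = 2.794 * 9.4607305e+15 = 2.6433281e+16 m. Combine: 5.008248e+08 J / 2.6433281e+16 m = 1.8946751e-08 N. Result: 1.8946751e-08 N ≈ 1.895e-08 N (4 s.f.).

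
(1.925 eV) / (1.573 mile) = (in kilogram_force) 1.242e-23. Check: 1 eV = 1.6021766e-19 J, so 1.925 eV = 1.925 * 1.6021766e-19 = 3.08419e-19 J. 1 mile = 1609.344 m, so 1.573 mile = 1.573 * 1609.344 = 2531.4981 m. Combine: 3.08419e-19 J / 2531.4981 m = 1.218326e-22 N. 1 kilogram_force = 9.80665 N, so 1.218326e-22 N = 1.218326e-22 / 9.80665 = 1.2423468e-23 kilogram_force ≈ 1.242e-23 kilogram_force (4 s.f.).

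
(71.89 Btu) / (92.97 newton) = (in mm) 8.158e+05. Check: 1 Btu = 1055.0559 J, so 71.89 Btu = 71.89 * 1055.0559 = 75847.965 J. 92.97 newton = 92.97 N. Combine: 75847.965 J / 92.97 N = 815.83269 m. 1 mm = 0.001 m, so 815.83269 m = 815.83269 / 0.001 = 815832.69 mm ≈ 8.158e+05 mm (4 s.f.).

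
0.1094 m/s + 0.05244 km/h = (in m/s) 0.1094 m/s is already in m/s. 1 km/h = 0.27777778 m/s, so 0.05244 km/h = 0.05244 * 0.27777778 = 0.014566667 m/s. Sum: 0.1094 + 0.014566667 = 0.12396667 m/s. Result: 0.12396667 m/s ≈ 0.124 m/s (4 s.f.). Final answer: 0.124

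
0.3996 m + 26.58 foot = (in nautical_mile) 0.00459. Check: 0.3996 m is already in m. 1 foot = 0.3048 m, so 26.58 foot = 26.58 * 0.3048 = 8.101584 m. Sum: 0.3996 + 8.101584 = 8.501184 m. 1 nautical_mile = 1852 m, so 8.501184 m = 8.501184 / 1852 = 0.0045902721 nautical_mile ≈ 0.00459 nautical_mile (4 s.f.).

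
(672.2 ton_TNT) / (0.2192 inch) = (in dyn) 5.051e+19. Check: 1 ton_TNT = 4.184e+09 J, so 672.2 ton_TNT = 672.2 * 4.184e+09 = 2.8124848e+12 J. 1 inch = 0.0254 m, so 0.2192 inch = 0.2192 * 0.0254 = 0.00556768 m. Combine: 2.8124848e+12 J / 0.00556768 m = 5.0514484e+14 N. 1 dyn = 1e-05 N, so 5.0514484e+14 N = 5.0514484e+14 / 1e-05 = 5.0514484e+19 dyn ≈ 5.051e+19 dyn (4 s.f.).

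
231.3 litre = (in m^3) 1 litre = 0.001 m^3, so 231.3 litre = 231.3 * 0.001 = 0.2313 m^3. Result: 0.2313 m^3. Final answer: 0.2313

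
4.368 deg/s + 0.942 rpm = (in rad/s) 0.1749. Check: 1 deg/s = 0.017453293 rad/s, so 4.368 deg/s = 4.368 * 0.017453293 = 0.076235982 rad/s. 1 rpm = 0.10471976 rad/s, so 0.942 rpm = 0.942 * 0.10471976 = 0.098646009 rad/s. Sum: 0.076235982 + 0.098646009 = 0.17488199 rad/s. Result: 0.17488199 rad/s ≈ 0.1749 rad/s (4 s.f.).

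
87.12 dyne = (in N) 0.0008712. Check: 1 dyne = 1e-05 N, so 87.12 dyne = 87.12 * 1e-05 = 0.0008712 N. Result: 0.0008712 N.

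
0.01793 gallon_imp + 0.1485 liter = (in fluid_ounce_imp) 1 gallon_imp = 0.00454609 m^3, so 0.01793 gallon_imp = 0.01793 * 0.00454609 = 8.1511394e-05 m^3. 1 liter = 0.001 m^3, so 0.1485 liter = 0.1485 * 0.001 = 0.0001485 m^3. Sum: 8.1511394e-05 + 0.0001485 = 0.00023001139 m^3. 1 fluid_ounce_imp = 2.8413063e-05 m^3, so 0.00023001139 m^3 = 0.00023001139 / 2.8413063e-05 = 8.0952693 fluid_ounce_imp ≈ 8.095 fluid_ounce_imp (4 s.f.). Final answer: 8.095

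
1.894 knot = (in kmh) 1 knot = 0.51444444 m/s, so 1.894 knot = 1.894 * 0.51444444 = 0.97435778 m/s. 1 kmh = 0.27777778 m/s, so 0.97435778 m/s = 0.97435778 / 0.27777778 = 3.507688 kmh ≈ 3.508 kmh (4 s.f.). Final answer: 3.508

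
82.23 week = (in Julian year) 1.576. Check: 1 week = 604800 s, so 82.23 week = 82.23 * 604800 = 49732704 s. 1 Julian year = 31557600 s, so 49732704 s = 49732704 / 31557600 = 1.5759343 Julian year ≈ 1.576 Julian year (4 s.f.).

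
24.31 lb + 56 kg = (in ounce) 1 lb = 0.45359237 kg, so 24.31 lb = 24.31 * 0.45359237 = 11.026831 kg. 56 kg is already in kg. Sum: 11.026831 + 56 = 67.026831 kg. 1 ounce = 0.028349523 kg, so 67.026831 kg = 67.026831 / 0.028349523 = 2364.3019 ounce ≈ 2364 ounce (4 s.f.). Final answer: 2364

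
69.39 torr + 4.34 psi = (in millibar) 391.7. Check: 1 torr = 133.32237 Pa, so 69.39 torr = 69.39 * 133.32237 = 9251.2391 Pa. 1 psi = 6894.7573 Pa, so 4.34 psi = 4.34 * 6894.7573 = 29923.247 Pa. Sum: 9251.2391 + 29923.247 = 39174.486 Pa. 1 millibar = 100 Pa, so 39174.486 Pa = 39174.486 / 100 = 391.74486 millibar ≈ 391.7 millibar (4 s.f.).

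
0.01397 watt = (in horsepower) 1.873e-05. Check: 0.01397 watt = 0.01397 W. 1 horsepower = 745.69987 W, so 0.01397 W = 0.01397 / 745.69987 = 1.8734079e-05 horsepower ≈ 1.873e-05 horsepower (4 s.f.).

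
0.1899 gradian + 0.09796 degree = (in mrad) 4.693. Check: 1 gradian = 0.015707963 rad, so 0.1899 gradian = 0.1899 * 0.015707963 = 0.0029829422 rad. 1 degree = 0.017453293 rad, so 0.09796 degree = 0.09796 * 0.017453293 = 0.0017097245 rad. Sum: 0.0029829422 + 0.0017097245 = 0.0046926668 rad. 1 mrad = 0.001 rad, so 0.0046926668 rad = 0.0046926668 / 0.001 = 4.6926668 mrad ≈ 4.693 mrad (4 s.f.).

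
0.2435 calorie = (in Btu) 1 calorie = 4.184 J, so 0.2435 calorie = 0.2435 * 4.184 = 1.018804 J. 1 Btu = 1055.0559 J, so 1.018804 J = 1.018804 / 1055.0559 = 0.00096563987 Btu ≈ 0.0009656 Btu (4 s.f.). Final answer: 0.0009656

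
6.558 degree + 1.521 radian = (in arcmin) 5622. Check: 1 degree = 0.017453293 rad, so 6.558 degree = 6.558 * 0.017453293 = 0.11445869 rad. 1.521 radian = 1.521 rad. Sum: 0.11445869 + 1.521 = 1.6354587 rad. 1 arcmin = 0.00029088821 rad, so 1.6354587 rad = 1.6354587 / 0.00029088821 = 5622.2928 arcmin ≈ 5622 arcmin (4 s.f.).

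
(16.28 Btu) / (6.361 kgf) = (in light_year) 2.91e-14. Check: 1 Btu = 1055.0559 J, so 16.28 Btu = 16.28 * 1055.0559 = 17176.309 J. 1 kgf = 9.80665 N, so 6.361 kgf = 6.361 * 9.80665 = 62.380101 N. Combine: 17176.309 J / 62.380101 N = 275.34918 m. 1 light_year = 9.4607305e+15 m, so 275.34918 m = 275.34918 / 9.4607305e+15 = 2.9104431e-14 light_year ≈ 2.91e-14 light_year (4 s.f.).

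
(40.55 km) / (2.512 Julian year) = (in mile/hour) 0.001144. Check: 1 km = 1000 m, so 40.55 km = 40.55 * 1000 = 40550 m. 1 Julian year = 31557600 s, so 2.512 Julian year = 2.512 * 31557600 = 79272691 s. Combine: 40550 m / 79272691 s = 0.00051152546 m/s. 1 mile/hour = 0.44704 m/s, so 0.00051152546 m/s = 0.00051152546 / 0.44704 = 0.0011442499 mile/hour ≈ 0.001144 mile/hour (4 s.f.).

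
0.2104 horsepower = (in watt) 1 horsepower = 745.69987 W, so 0.2104 horsepower = 0.2104 * 745.69987 = 156.89525 W. 156.89525 W = 156.89525 watt ≈ 156.9 watt (4 s.f.). Final answer: 156.9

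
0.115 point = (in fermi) 1 point = 0.00035277778 m, so 0.115 point = 0.115 * 0.00035277778 = 4.0569444e-05 m. 1 fermi = 1e-15 m, so 4.0569444e-05 m = 4.0569444e-05 / 1e-15 = 4.0569444e+10 fermi ≈ 4.057e+10 fermi (4 s.f.). Final answer: 4.057e+10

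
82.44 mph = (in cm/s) 1 mph = 0.44704 m/s, so 82.44 mph = 82.44 * 0.44704 = 36.853978 m/s. 1 cm/s = 0.01 m/s, so 36.853978 m/s = 36.853978 / 0.01 = 3685.3978 cm/s ≈ 3685 cm/s (4 s.f.). Final answer: 3685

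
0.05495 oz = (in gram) 1.558. Check: 1 oz = 0.028349523 kg, so 0.05495 oz = 0.05495 * 0.028349523 = 0.0015578063 kg. 1 gram = 0.001 kg, so 0.0015578063 kg = 0.0015578063 / 0.001 = 1.5578063 gram ≈ 1.558 gram (4 s.f.).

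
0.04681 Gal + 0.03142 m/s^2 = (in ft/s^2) 0.1046. Check: 1 Gal = 0.01 m/s^2, so 0.04681 Gal = 0.04681 * 0.01 = 0.0004681 m/s^2. 0.03142 m/s^2 is already in m/s^2. Sum: 0.0004681 + 0.03142 = 0.0318881 m/s^2. 1 ft/s^2 = 0.3048 m/s^2, so 0.0318881 m/s^2 = 0.0318881 / 0.3048 = 0.10461975 ft/s^2 ≈ 0.1046 ft/s^2 (4 s.f.).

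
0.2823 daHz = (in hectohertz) 1 daHz = 10 Hz, so 0.2823 daHz = 0.2823 * 10 = 2.823 Hz. 1 hectohertz = 100 Hz, so 2.823 Hz = 2.823 / 100 = 0.02823 hectohertz. Final answer: 0.02823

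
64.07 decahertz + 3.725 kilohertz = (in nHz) 4.366e+12. Check: 1 decahertz = 10 Hz, so 64.07 decahertz = 64.07 * 10 = 640.7 Hz. 1 kilohertz = 1000 Hz, so 3.725 kilohertz = 3.725 * 1000 = 3725 Hz. Sum: 640.7 + 3725 = 4365.7 Hz. 1 nHz = 1e-09 Hz, so 4365.7 Hz = 4365.7 / 1e-09 = 4.3657e+12 nHz ≈ 4.366e+12 nHz (4 s.f.).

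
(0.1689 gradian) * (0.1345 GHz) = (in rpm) 1 gradian = 0.015707963 rad, so 0.1689 gradian = 0.1689 * 0.015707963 = 0.002653075 rad. 1 GHz = 1e+09 Hz, so 0.1345 GHz = 0.1345 * 1e+09 = 1.345e+08 Hz. Combine: 0.002653075 rad * 1.345e+08 Hz = 356838.59 rad/s. 1 rpm = 0.10471976 rad/s, so 356838.59 rad/s = 356838.59 / 0.10471976 = 3407557.5 rpm ≈ 3.408e+06 rpm (4 s.f.). Final answer: 3.408e+06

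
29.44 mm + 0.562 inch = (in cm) 4.371. Check: 1 mm = 0.001 m, so 29.44 mm = 29.44 * 0.001 = 0.02944 m. 1 inch = 0.0254 m, so 0.562 inch = 0.562 * 0.0254 = 0.0142748 m. Sum: 0.02944 + 0.0142748 = 0.0437148 m. 1 cm = 0.01 m, so 0.0437148 m = 0.0437148 / 0.01 = 4.37148 cm ≈ 4.371 cm (4 s.f.).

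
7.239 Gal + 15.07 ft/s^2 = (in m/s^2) 4.666. Check: 1 Gal = 0.01 m/s^2, so 7.239 Gal = 7.239 * 0.01 = 0.07239 m/s^2. 1 ft/s^2 = 0.3048 m/s^2, so 15.07 ft/s^2 = 15.07 * 0.3048 = 4.593336 m/s^2. Sum: 0.07239 + 4.593336 = 4.665726 m/s^2. Result: 4.665726 m/s^2 ≈ 4.666 m/s^2 (4 s.f.).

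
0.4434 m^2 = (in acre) 1 acre = 4046.8564 m^2, so 0.4434 m^2 = 0.4434 / 4046.8564 = 0.00010956653 acre ≈ 0.0001096 acre (4 s.f.). Final answer: 0.0001096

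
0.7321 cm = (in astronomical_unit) 4.894e-14. Check: 1 cm = 0.01 m, so 0.7321 cm = 0.7321 * 0.01 = 0.007321 m. 1 astronomical_unit = 1.4959787e+11 m, so 0.007321 m = 0.007321 / 1.4959787e+11 = 4.8937862e-14 astronomical_unit ≈ 4.894e-14 astronomical_unit (4 s.f.).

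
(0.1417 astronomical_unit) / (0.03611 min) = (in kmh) 1 astronomical_unit = 1.4959787e+11 m, so 0.1417 astronomical_unit = 0.1417 * 1.4959787e+11 = 2.1198018e+10 m. 1 min = 60 s, so 0.03611 min = 0.03611 * 60 = 2.1666 s. Combine: 2.1198018e+10 m / 2.1666 s = 9.7840018e+09 m/s. 1 kmh = 0.27777778 m/s, so 9.7840018e+09 m/s = 9.7840018e+09 / 0.27777778 = 3.5222406e+10 kmh ≈ 3.522e+10 kmh (4 s.f.). Final answer: 3.522e+10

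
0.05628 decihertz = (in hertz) 0.005628. Check: 1 decihertz = 0.1 Hz, so 0.05628 decihertz = 0.05628 * 0.1 = 0.005628 Hz. 0.005628 Hz = 0.005628 hertz.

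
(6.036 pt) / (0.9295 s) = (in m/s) 0.002291. Check: 1 pt = 0.00035277778 m, so 6.036 pt = 6.036 * 0.00035277778 = 0.0021293667 m. 0.9295 s is already in s. Combine: 0.0021293667 m / 0.9295 s = 0.0022908732 m/s. Result: 0.0022908732 m/s ≈ 0.002291 m/s (4 s.f.).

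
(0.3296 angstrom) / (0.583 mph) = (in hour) 3.513e-14. Check: 1 angstrom = 1e-10 m, so 0.3296 angstrom = 0.3296 * 1e-10 = 3.296e-11 m. 1 mph = 0.44704 m/s, so 0.583 mph = 0.583 * 0.44704 = 0.26062432 m/s. Combine: 3.296e-11 m / 0.26062432 m/s = 1.2646556e-10 s. 1 hour = 3600 s, so 1.2646556e-10 s = 1.2646556e-10 / 3600 = 3.5129322e-14 hour ≈ 3.513e-14 hour (4 s.f.).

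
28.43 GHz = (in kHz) 2.843e+07. Check: 1 GHz = 1e+09 Hz, so 28.43 GHz = 28.43 * 1e+09 = 2.843e+10 Hz. 1 kHz = 1000 Hz, so 2.843e+10 Hz = 2.843e+10 / 1000 = 28430000 kHz ≈ 2.843e+07 kHz (4 s.f.).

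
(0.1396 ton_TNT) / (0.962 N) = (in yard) 1 ton_TNT = 4.184e+09 J, so 0.1396 ton_TNT = 0.1396 * 4.184e+09 = 5.840864e+08 J. 0.962 N is already in N. Combine: 5.840864e+08 J / 0.962 N = 6.0715842e+08 m. 1 yard = 0.9144 m, so 6.0715842e+08 m = 6.0715842e+08 / 0.9144 = 6.6399652e+08 yard ≈ 6.64e+08 yard (4 s.f.). Final answer: 6.64e+08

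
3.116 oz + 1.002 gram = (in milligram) 8.934e+04. Check: 1 oz = 0.028349523 kg, so 3.116 oz = 3.116 * 0.028349523 = 0.088337114 kg. 1 gram = 0.001 kg, so 1.002 gram = 1.002 * 0.001 = 0.001002 kg. Sum: 0.088337114 + 0.001002 = 0.089339114 kg. 1 milligram = 1e-06 kg, so 0.089339114 kg = 0.089339114 / 1e-06 = 89339.114 milligram ≈ 8.934e+04 milligram (4 s.f.).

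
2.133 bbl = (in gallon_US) 1 bbl = 0.15898729 m^3, so 2.133 bbl = 2.133 * 0.15898729 = 0.3391199 m^3. 1 gallon_US = 0.0037854118 m^3, so 0.3391199 m^3 = 0.3391199 / 0.0037854118 = 89.586 gallon_US ≈ 89.59 gallon_US (4 s.f.). Final answer: 89.59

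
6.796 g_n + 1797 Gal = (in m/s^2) 84.62. Check: 1 g_n = 9.80665 m/s^2, so 6.796 g_n = 6.796 * 9.80665 = 66.645993 m/s^2. 1 Gal = 0.01 m/s^2, so 1797 Gal = 1797 * 0.01 = 17.97 m/s^2. Sum: 66.645993 + 17.97 = 84.615993 m/s^2. Result: 84.615993 m/s^2 ≈ 84.62 m/s^2 (4 s.f.).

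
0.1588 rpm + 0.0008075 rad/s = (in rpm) 0.1665. Check: 1 rpm = 0.10471976 rad/s, so 0.1588 rpm = 0.1588 * 0.10471976 = 0.016629497 rad/s. 0.0008075 rad/s is already in rad/s. Sum: 0.016629497 + 0.0008075 = 0.017436997 rad/s. 1 rpm = 0.10471976 rad/s, so 0.017436997 rad/s = 0.017436997 / 0.10471976 = 0.16651106 rpm ≈ 0.1665 rpm (4 s.f.).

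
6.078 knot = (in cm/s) 1 knot = 0.51444444 m/s, so 6.078 knot = 6.078 * 0.51444444 = 3.1267933 m/s. 1 cm/s = 0.01 m/s, so 3.1267933 m/s = 3.1267933 / 0.01 = 312.67933 cm/s ≈ 312.7 cm/s (4 s.f.). Final answer: 312.7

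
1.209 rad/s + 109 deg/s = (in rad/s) 3.111. Check: 1.209 rad/s is already in rad/s. 1 deg/s = 0.017453293 rad/s, so 109 deg/s = 109 * 0.017453293 = 1.9024089 rad/s. Sum: 1.209 + 1.9024089 = 3.1114089 rad/s. Result: 3.1114089 rad/s ≈ 3.111 rad/s (4 s.f.).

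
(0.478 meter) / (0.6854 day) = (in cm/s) 0.0008072. Check: 0.478 meter = 0.478 m. 1 day = 86400 s, so 0.6854 day = 0.6854 * 86400 = 59218.56 s. Combine: 0.478 m / 59218.56 s = 8.0717937e-06 m/s. 1 cm/s = 0.01 m/s, so 8.0717937e-06 m/s = 8.0717937e-06 / 0.01 = 0.00080717937 cm/s ≈ 0.0008072 cm/s (4 s.f.).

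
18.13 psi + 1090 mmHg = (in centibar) 270.3. Check: 1 psi = 6894.7573 Pa, so 18.13 psi = 18.13 * 6894.7573 = 125001.95 Pa. 1 mmHg = 133.32237 Pa, so 1090 mmHg = 1090 * 133.32237 = 145321.38 Pa. Sum: 125001.95 + 145321.38 = 270323.33 Pa. 1 centibar = 1000 Pa, so 270323.33 Pa = 270323.33 / 1000 = 270.32333 centibar ≈ 270.3 centibar (4 s.f.).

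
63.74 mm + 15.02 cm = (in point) 606.4. Check: 1 mm = 0.001 m, so 63.74 mm = 63.74 * 0.001 = 0.06374 m. 1 cm = 0.01 m, so 15.02 cm = 15.02 * 0.01 = 0.1502 m. Sum: 0.06374 + 0.1502 = 0.21394 m. 1 point = 0.00035277778 m, so 0.21394 m = 0.21394 / 0.00035277778 = 606.44409 point ≈ 606.4 point (4 s.f.).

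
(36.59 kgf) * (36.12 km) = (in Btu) 1 kgf = 9.80665 N, so 36.59 kgf = 36.59 * 9.80665 = 358.82532 N. 1 km = 1000 m, so 36.12 km = 36.12 * 1000 = 36120 m. Combine: 358.82532 N * 36120 m = 12960771 J. 1 Btu = 1055.0559 J, so 12960771 J = 12960771 / 1055.0559 = 12284.44 Btu ≈ 1.228e+04 Btu (4 s.f.). Final answer: 1.228e+04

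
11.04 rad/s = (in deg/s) 1 deg/s = 0.017453293 rad/s, so 11.04 rad/s = 11.04 / 0.017453293 = 632.54541 deg/s ≈ 632.5 deg/s (4 s.f.). Final answer: 632.5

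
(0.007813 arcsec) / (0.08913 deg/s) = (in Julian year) 1 arcsec = 4.8481368e-06 rad, so 0.007813 arcsec = 0.007813 * 4.8481368e-06 = 3.7878493e-08 rad. 1 deg/s = 0.017453293 rad/s, so 0.08913 deg/s = 0.08913 * 0.017453293 = 0.001555612 rad/s. Combine: 3.7878493e-08 rad / 0.001555612 rad/s = 2.4349577e-05 s. 1 Julian year = 31557600 s, so 2.4349577e-05 s = 2.4349577e-05 / 31557600 = 7.7159153e-13 Julian year ≈ 7.716e-13 Julian year (4 s.f.). Final answer: 7.716e-13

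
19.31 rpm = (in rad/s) 1 rpm = 0.10471976 rad/s, so 19.31 rpm = 19.31 * 0.10471976 = 2.0221385 rad/s. Result: 2.0221385 rad/s ≈ 2.022 rad/s (4 s.f.). Final answer: 2.022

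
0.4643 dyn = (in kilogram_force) 1 dyn = 1e-05 N, so 0.4643 dyn = 0.4643 * 1e-05 = 4.643e-06 N. 1 kilogram_force = 9.80665 N, so 4.643e-06 N = 4.643e-06 / 9.80665 = 4.7345424e-07 kilogram_force ≈ 4.735e-07 kilogram_force (4 s.f.). Final answer: 4.735e-07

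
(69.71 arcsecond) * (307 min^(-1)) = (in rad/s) 0.001729. Check: 1 arcsecond = 4.8481368e-06 rad, so 69.71 arcsecond = 69.71 * 4.8481368e-06 = 0.00033796362 rad. 1 min^(-1) = 0.016666667 Hz, so 307 min^(-1) = 307 * 0.016666667 = 5.1166667 Hz. Combine: 0.00033796362 rad * 5.1166667 Hz = 0.0017292472 rad/s. Result: 0.0017292472 rad/s ≈ 0.001729 rad/s (4 s.f.).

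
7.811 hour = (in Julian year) 0.0008911. Check: 1 hour = 3600 s, so 7.811 hour = 7.811 * 3600 = 28119.6 s. 1 Julian year = 31557600 s, so 28119.6 s = 28119.6 / 31557600 = 0.00089105635 Julian year ≈ 0.0008911 Julian year (4 s.f.).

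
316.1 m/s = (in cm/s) 1 cm/s = 0.01 m/s, so 316.1 m/s = 316.1 / 0.01 = 31610 cm/s ≈ 3.161e+04 cm/s (4 s.f.). Final answer: 3.161e+04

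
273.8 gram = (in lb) 0.6036. Check: 1 gram = 0.001 kg, so 273.8 gram = 273.8 * 0.001 = 0.2738 kg. 1 lb = 0.45359237 kg, so 0.2738 kg = 0.2738 / 0.45359237 = 0.60362567 lb ≈ 0.6036 lb (4 s.f.).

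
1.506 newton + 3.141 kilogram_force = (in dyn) 3.231e+06. Check: 1.506 newton = 1.506 N. 1 kilogram_force = 9.80665 N, so 3.141 kilogram_force = 3.141 * 9.80665 = 30.802688 N. Sum: 1.506 + 30.802688 = 32.308688 N. 1 dyn = 1e-05 N, so 32.308688 N = 32.308688 / 1e-05 = 3230868.8 dyn ≈ 3.231e+06 dyn (4 s.f.).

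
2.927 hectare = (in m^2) 1 hectare = 10000 m^2, so 2.927 hectare = 2.927 * 10000 = 29270 m^2. Result: 29270 m^2 ≈ 2.927e+04 m^2 (4 s.f.). Final answer: 2.927e+04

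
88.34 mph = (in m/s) 1 mph = 0.44704 m/s, so 88.34 mph = 88.34 * 0.44704 = 39.491514 m/s. Result: 39.491514 m/s ≈ 39.49 m/s (4 s.f.). Final answer: 39.49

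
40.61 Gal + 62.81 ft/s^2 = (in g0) 1.994. Check: 1 Gal = 0.01 m/s^2, so 40.61 Gal = 40.61 * 0.01 = 0.4061 m/s^2. 1 ft/s^2 = 0.3048 m/s^2, so 62.81 ft/s^2 = 62.81 * 0.3048 = 19.144488 m/s^2. Sum: 0.4061 + 19.144488 = 19.550588 m/s^2. 1 g0 = 9.80665 m/s^2, so 19.550588 m/s^2 = 19.550588 / 9.80665 = 1.9936052 g0 ≈ 1.994 g0 (4 s.f.).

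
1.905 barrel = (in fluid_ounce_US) 1 barrel = 0.15898729 m^3, so 1.905 barrel = 1.905 * 0.15898729 = 0.3028708 m^3. 1 fluid_ounce_US = 2.957353e-05 m^3, so 0.3028708 m^3 = 0.3028708 / 2.957353e-05 = 10241.28 fluid_ounce_US ≈ 1.024e+04 fluid_ounce_US (4 s.f.). Final answer: 1.024e+04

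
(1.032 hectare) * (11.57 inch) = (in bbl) 1.908e+04. Check: 1 hectare = 10000 m^2, so 1.032 hectare = 1.032 * 10000 = 10320 m^2. 1 inch = 0.0254 m, so 11.57 inch = 11.57 * 0.0254 = 0.293878 m. Combine: 10320 m^2 * 0.293878 m = 3032.821 m^3. 1 bbl = 0.15898729 m^3, so 3032.821 m^3 = 3032.821 / 0.15898729 = 19075.87 bbl ≈ 1.908e+04 bbl (4 s.f.).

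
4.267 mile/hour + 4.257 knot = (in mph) 9.166. Check: 1 mile/hour = 0.44704 m/s, so 4.267 mile/hour = 4.267 * 0.44704 = 1.9075197 m/s. 1 knot = 0.51444444 m/s, so 4.257 knot = 4.257 * 0.51444444 = 2.18999 m/s. Sum: 1.9075197 + 2.18999 = 4.0975097 m/s. 1 mph = 0.44704 m/s, so 4.0975097 m/s = 4.0975097 / 0.44704 = 9.1658681 mph ≈ 9.166 mph (4 s.f.).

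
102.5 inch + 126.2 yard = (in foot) 387.1. Check: 1 inch = 0.0254 m, so 102.5 inch = 102.5 * 0.0254 = 2.6035 m. 1 yard = 0.9144 m, so 126.2 yard = 126.2 * 0.9144 = 115.39728 m. Sum: 2.6035 + 115.39728 = 118.00078 m. 1 foot = 0.3048 m, so 118.00078 m = 118.00078 / 0.3048 = 387.14167 foot ≈ 387.1 foot (4 s.f.).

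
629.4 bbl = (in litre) 1.001e+05. Check: 1 bbl = 0.15898729 m^3, so 629.4 bbl = 629.4 * 0.15898729 = 100.0666 m^3. 1 litre = 0.001 m^3, so 100.0666 m^3 = 100.0666 / 0.001 = 100066.6 litre ≈ 1.001e+05 litre (4 s.f.).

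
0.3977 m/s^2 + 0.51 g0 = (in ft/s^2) 17.71. Check: 0.3977 m/s^2 is already in m/s^2. 1 g0 = 9.80665 m/s^2, so 0.51 g0 = 0.51 * 9.80665 = 5.0013915 m/s^2. Sum: 0.3977 + 5.0013915 = 5.3990915 m/s^2. 1 ft/s^2 = 0.3048 m/s^2, so 5.3990915 m/s^2 = 5.3990915 / 0.3048 = 17.713555 ft/s^2 ≈ 17.71 ft/s^2 (4 s.f.).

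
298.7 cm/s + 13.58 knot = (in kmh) 35.9. Check: 1 cm/s = 0.01 m/s, so 298.7 cm/s = 298.7 * 0.01 = 2.987 m/s. 1 knot = 0.51444444 m/s, so 13.58 knot = 13.58 * 0.51444444 = 6.9861556 m/s. Sum: 2.987 + 6.9861556 = 9.9731556 m/s. 1 kmh = 0.27777778 m/s, so 9.9731556 m/s = 9.9731556 / 0.27777778 = 35.90336 kmh ≈ 35.9 kmh (4 s.f.).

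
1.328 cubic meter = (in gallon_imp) 292.1. Check: 1.328 cubic meter = 1.328 m^3. 1 gallon_imp = 0.00454609 m^3, so 1.328 m^3 = 1.328 / 0.00454609 = 292.11916 gallon_imp ≈ 292.1 gallon_imp (4 s.f.).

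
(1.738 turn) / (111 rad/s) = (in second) 0.09838. Check: 1 turn = 6.2831853 rad, so 1.738 turn = 1.738 * 6.2831853 = 10.920176 rad. 111 rad/s is already in rad/s. Combine: 10.920176 rad / 111 rad/s = 0.098379965 s. 0.098379965 s = 0.098379965 second ≈ 0.09838 second (4 s.f.).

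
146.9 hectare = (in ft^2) 1.581e+07. Check: 1 hectare = 10000 m^2, so 146.9 hectare = 146.9 * 10000 = 1469000 m^2. 1 ft^2 = 0.09290304 m^2, so 1469000 m^2 = 1469000 / 0.09290304 = 15812184 ft^2 ≈ 1.581e+07 ft^2 (4 s.f.).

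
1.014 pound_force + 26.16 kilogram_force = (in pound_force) 1 pound_force = 4.4482216 N, so 1.014 pound_force = 1.014 * 4.4482216 = 4.5104967 N. 1 kilogram_force = 9.80665 N, so 26.16 kilogram_force = 26.16 * 9.80665 = 256.54196 N. Sum: 4.5104967 + 256.54196 = 261.05246 N. 1 pound_force = 4.4482216 N, so 261.05246 N = 261.05246 / 4.4482216 = 58.686928 pound_force ≈ 58.69 pound_force (4 s.f.). Final answer: 58.69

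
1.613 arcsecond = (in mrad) 1 arcsecond = 4.8481368e-06 rad, so 1.613 arcsecond = 1.613 * 4.8481368e-06 = 7.8200447e-06 rad. 1 mrad = 0.001 rad, so 7.8200447e-06 rad = 7.8200447e-06 / 0.001 = 0.0078200447 mrad ≈ 0.00782 mrad (4 s.f.). Final answer: 0.00782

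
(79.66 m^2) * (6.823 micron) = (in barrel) 0.003419. Check: 79.66 m^2 is already in m^2. 1 micron = 1e-06 m, so 6.823 micron = 6.823 * 1e-06 = 6.823e-06 m. Combine: 79.66 m^2 * 6.823e-06 m = 0.00054352018 m^3. 1 barrel = 0.15898729 m^3, so 0.00054352018 m^3 = 0.00054352018 / 0.15898729 = 0.0034186391 barrel ≈ 0.003419 barrel (4 s.f.).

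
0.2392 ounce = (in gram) 6.781. Check: 1 ounce = 0.028349523 kg, so 0.2392 ounce = 0.2392 * 0.028349523 = 0.0067812059 kg. 1 gram = 0.001 kg, so 0.0067812059 kg = 0.0067812059 / 0.001 = 6.7812059 gram ≈ 6.781 gram (4 s.f.).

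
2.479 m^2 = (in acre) 1 acre = 4046.8564 m^2, so 2.479 m^2 = 2.479 / 4046.8564 = 0.00061257424 acre ≈ 0.0006126 acre (4 s.f.). Final answer: 0.0006126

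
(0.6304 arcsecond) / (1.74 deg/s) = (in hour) 2.796e-08. Check: 1 arcsecond = 4.8481368e-06 rad, so 0.6304 arcsecond = 0.6304 * 4.8481368e-06 = 3.0562654e-06 rad. 1 deg/s = 0.017453293 rad/s, so 1.74 deg/s = 1.74 * 0.017453293 = 0.030368729 rad/s. Combine: 3.0562654e-06 rad / 0.030368729 rad/s = 0.00010063857 s. 1 hour = 3600 s, so 0.00010063857 s = 0.00010063857 / 3600 = 2.7955158e-08 hour ≈ 2.796e-08 hour (4 s.f.).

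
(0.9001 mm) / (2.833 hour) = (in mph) 1 mm = 0.001 m, so 0.9001 mm = 0.9001 * 0.001 = 0.0009001 m. 1 hour = 3600 s, so 2.833 hour = 2.833 * 3600 = 10198.8 s. Combine: 0.0009001 m / 10198.8 s = 8.8255481e-08 m/s. 1 mph = 0.44704 m/s, so 8.8255481e-08 m/s = 8.8255481e-08 / 0.44704 = 1.9742189e-07 mph ≈ 1.974e-07 mph (4 s.f.). Final answer: 1.974e-07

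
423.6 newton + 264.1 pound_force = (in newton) 423.6 newton = 423.6 N. 1 pound_force = 4.4482216 N, so 264.1 pound_force = 264.1 * 4.4482216 = 1174.7753 N. Sum: 423.6 + 1174.7753 = 1598.3753 N. 1598.3753 N = 1598.3753 newton ≈ 1598 newton (4 s.f.). Final answer: 1598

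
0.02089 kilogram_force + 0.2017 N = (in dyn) 4.066e+04. Check: 1 kilogram_force = 9.80665 N, so 0.02089 kilogram_force = 0.02089 * 9.80665 = 0.20486092 N. 0.2017 N is already in N. Sum: 0.20486092 + 0.2017 = 0.40656092 N. 1 dyn = 1e-05 N, so 0.40656092 N = 0.40656092 / 1e-05 = 40656.092 dyn ≈ 4.066e+04 dyn (4 s.f.).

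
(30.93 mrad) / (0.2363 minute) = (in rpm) 1 mrad = 0.001 rad, so 30.93 mrad = 30.93 * 0.001 = 0.03093 rad. 1 minute = 60 s, so 0.2363 minute = 0.2363 * 60 = 14.178 s. Combine: 0.03093 rad / 14.178 s = 0.0021815489 rad/s. 1 rpm = 0.10471976 rad/s, so 0.0021815489 rad/s = 0.0021815489 / 0.10471976 = 0.020832257 rpm ≈ 0.02083 rpm (4 s.f.). Final answer: 0.02083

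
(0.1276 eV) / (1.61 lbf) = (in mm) 2.855e-18. Check: 1 eV = 1.6021766e-19 J, so 0.1276 eV = 0.1276 * 1.6021766e-19 = 2.0443774e-20 J. 1 lbf = 4.4482216 N, so 1.61 lbf = 1.61 * 4.4482216 = 7.1616368 N. Combine: 2.0443774e-20 J / 7.1616368 N = 2.8546231e-21 m. 1 mm = 0.001 m, so 2.8546231e-21 m = 2.8546231e-21 / 0.001 = 2.8546231e-18 mm ≈ 2.855e-18 mm (4 s.f.).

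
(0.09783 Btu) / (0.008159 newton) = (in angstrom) 1.265e+14. Check: 1 Btu = 1055.0559 J, so 0.09783 Btu = 0.09783 * 1055.0559 = 103.21611 J. 0.008159 newton = 0.008159 N. Combine: 103.21611 J / 0.008159 N = 12650.584 m. 1 angstrom = 1e-10 m, so 12650.584 m = 12650.584 / 1e-10 = 1.2650584e+14 angstrom ≈ 1.265e+14 angstrom (4 s.f.).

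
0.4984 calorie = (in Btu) 1 calorie = 4.184 J, so 0.4984 calorie = 0.4984 * 4.184 = 2.0853056 J. 1 Btu = 1055.0559 J, so 2.0853056 J = 2.0853056 / 1055.0559 = 0.0019764883 Btu ≈ 0.001976 Btu (4 s.f.). Final answer: 0.001976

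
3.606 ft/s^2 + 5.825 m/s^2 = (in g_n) 1 ft/s^2 = 0.3048 m/s^2, so 3.606 ft/s^2 = 3.606 * 0.3048 = 1.0991088 m/s^2. 5.825 m/s^2 is already in m/s^2. Sum: 1.0991088 + 5.825 = 6.9241088 m/s^2. 1 g_n = 9.80665 m/s^2, so 6.9241088 m/s^2 = 6.9241088 / 9.80665 = 0.7060626 g_n ≈ 0.7061 g_n (4 s.f.). Final answer: 0.7061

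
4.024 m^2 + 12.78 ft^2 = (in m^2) 5.211. Check: 4.024 m^2 is already in m^2. 1 ft^2 = 0.09290304 m^2, so 12.78 ft^2 = 12.78 * 0.09290304 = 1.1873009 m^2. Sum: 4.024 + 1.1873009 = 5.2113009 m^2. Result: 5.2113009 m^2 ≈ 5.211 m^2 (4 s.f.).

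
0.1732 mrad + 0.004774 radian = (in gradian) 1 mrad = 0.001 rad, so 0.1732 mrad = 0.1732 * 0.001 = 0.0001732 rad. 0.004774 radian = 0.004774 rad. Sum: 0.0001732 + 0.004774 = 0.0049472 rad. 1 gradian = 0.015707963 rad, so 0.0049472 rad = 0.0049472 / 0.015707963 = 0.31494853 gradian ≈ 0.3149 gradian (4 s.f.). Final answer: 0.3149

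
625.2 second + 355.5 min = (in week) 0.0363. Check: 625.2 second = 625.2 s. 1 min = 60 s, so 355.5 min = 355.5 * 60 = 21330 s. Sum: 625.2 + 21330 = 21955.2 s. 1 week = 604800 s, so 21955.2 s = 21955.2 / 604800 = 0.036301587 week ≈ 0.0363 week (4 s.f.).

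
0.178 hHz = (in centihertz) 1780. Check: 1 hHz = 100 Hz, so 0.178 hHz = 0.178 * 100 = 17.8 Hz. 1 centihertz = 0.01 Hz, so 17.8 Hz = 17.8 / 0.01 = 1780 centihertz.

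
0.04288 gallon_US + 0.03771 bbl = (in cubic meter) 0.006158. Check: 1 gallon_US = 0.0037854118 m^3, so 0.04288 gallon_US = 0.04288 * 0.0037854118 = 0.00016231846 m^3. 1 bbl = 0.15898729 m^3, so 0.03771 bbl = 0.03771 * 0.15898729 = 0.0059954109 m^3. Sum: 0.00016231846 + 0.0059954109 = 0.0061577293 m^3. 0.0061577293 m^3 = 0.0061577293 cubic meter ≈ 0.006158 cubic meter (4 s.f.).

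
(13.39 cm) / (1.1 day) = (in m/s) 1 cm = 0.01 m, so 13.39 cm = 13.39 * 0.01 = 0.1339 m. 1 day = 86400 s, so 1.1 day = 1.1 * 86400 = 95040 s. Combine: 0.1339 m / 95040 s = 1.4088805e-06 m/s. Result: 1.4088805e-06 m/s ≈ 1.409e-06 m/s (4 s.f.). Final answer: 1.409e-06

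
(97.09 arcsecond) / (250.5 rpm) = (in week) 2.967e-11. Check: 1 arcsecond = 4.8481368e-06 rad, so 97.09 arcsecond = 97.09 * 4.8481368e-06 = 0.0004707056 rad. 1 rpm = 0.10471976 rad/s, so 250.5 rpm = 250.5 * 0.10471976 = 26.232299 rad/s. Combine: 0.0004707056 rad / 26.232299 rad/s = 1.7943742e-05 s. 1 week = 604800 s, so 1.7943742e-05 s = 1.7943742e-05 / 604800 = 2.9668886e-11 week ≈ 2.967e-11 week (4 s.f.).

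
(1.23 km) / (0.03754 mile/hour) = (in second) 1 km = 1000 m, so 1.23 km = 1.23 * 1000 = 1230 m. 1 mile/hour = 0.44704 m/s, so 0.03754 mile/hour = 0.03754 * 0.44704 = 0.016781882 m/s. Combine: 1230 m / 0.016781882 m/s = 73293.331 s. 73293.331 s = 73293.331 second ≈ 7.329e+04 second (4 s.f.). Final answer: 7.329e+04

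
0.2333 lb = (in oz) 3.733. Check: 1 lb = 0.45359237 kg, so 0.2333 lb = 0.2333 * 0.45359237 = 0.1058231 kg. 1 oz = 0.028349523 kg, so 0.1058231 kg = 0.1058231 / 0.028349523 = 3.7328 oz ≈ 3.733 oz (4 s.f.).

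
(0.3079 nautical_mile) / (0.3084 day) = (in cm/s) 2.14. Check: 1 nautical_mile = 1852 m, so 0.3079 nautical_mile = 0.3079 * 1852 = 570.2308 m. 1 day = 86400 s, so 0.3084 day = 0.3084 * 86400 = 26645.76 s. Combine: 570.2308 m / 26645.76 s = 0.021400433 m/s. 1 cm/s = 0.01 m/s, so 0.021400433 m/s = 0.021400433 / 0.01 = 2.1400433 cm/s ≈ 2.14 cm/s (4 s.f.).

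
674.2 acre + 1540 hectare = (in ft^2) 1.951e+08. Check: 1 acre = 4046.8564 m^2, so 674.2 acre = 674.2 * 4046.8564 = 2728390.6 m^2. 1 hectare = 10000 m^2, so 1540 hectare = 1540 * 10000 = 15400000 m^2. Sum: 2728390.6 + 15400000 = 18128391 m^2. 1 ft^2 = 0.09290304 m^2, so 18128391 m^2 = 18128391 / 0.09290304 = 1.9513237e+08 ft^2 ≈ 1.951e+08 ft^2 (4 s.f.).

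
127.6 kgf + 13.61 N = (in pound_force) 1 kgf = 9.80665 N, so 127.6 kgf = 127.6 * 9.80665 = 1251.3285 N. 13.61 N is already in N. Sum: 1251.3285 + 13.61 = 1264.9385 N. 1 pound_force = 4.4482216 N, so 1264.9385 N = 1264.9385 / 4.4482216 = 284.3695 pound_force ≈ 284.4 pound_force (4 s.f.). Final answer: 284.4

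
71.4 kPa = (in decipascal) 7.14e+05. Check: 1 kPa = 1000 Pa, so 71.4 kPa = 71.4 * 1000 = 71400 Pa. 1 decipascal = 0.1 Pa, so 71400 Pa = 71400 / 0.1 = 714000 decipascal ≈ 7.14e+05 decipascal (4 s.f.).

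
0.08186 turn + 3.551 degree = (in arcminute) 1981. Check: 1 turn = 6.2831853 rad, so 0.08186 turn = 0.08186 * 6.2831853 = 0.51434155 rad. 1 degree = 0.017453293 rad, so 3.551 degree = 3.551 * 0.017453293 = 0.061976642 rad. Sum: 0.51434155 + 0.061976642 = 0.57631819 rad. 1 arcminute = 0.00029088821 rad, so 0.57631819 rad = 0.57631819 / 0.00029088821 = 1981.236 arcminute ≈ 1981 arcminute (4 s.f.).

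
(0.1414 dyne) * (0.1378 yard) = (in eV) 1.112e+12. Check: 1 dyne = 1e-05 N, so 0.1414 dyne = 0.1414 * 1e-05 = 1.414e-06 N. 1 yard = 0.9144 m, so 0.1378 yard = 0.1378 * 0.9144 = 0.12600432 m. Combine: 1.414e-06 N * 0.12600432 m = 1.7817011e-07 J. 1 eV = 1.6021766e-19 J, so 1.7817011e-07 J = 1.7817011e-07 / 1.6021766e-19 = 1.1120503e+12 eV ≈ 1.112e+12 eV (4 s.f.).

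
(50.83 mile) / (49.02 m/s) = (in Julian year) 5.288e-05. Check: 1 mile = 1609.344 m, so 50.83 mile = 50.83 * 1609.344 = 81802.956 m. 49.02 m/s is already in m/s. Combine: 81802.956 m / 49.02 m/s = 1668.7669 s. 1 Julian year = 31557600 s, so 1668.7669 s = 1668.7669 / 31557600 = 5.2880033e-05 Julian year ≈ 5.288e-05 Julian year (4 s.f.).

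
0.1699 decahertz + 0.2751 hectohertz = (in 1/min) 1753. Check: 1 decahertz = 10 Hz, so 0.1699 decahertz = 0.1699 * 10 = 1.699 Hz. 1 hectohertz = 100 Hz, so 0.2751 hectohertz = 0.2751 * 100 = 27.51 Hz. Sum: 1.699 + 27.51 = 29.209 Hz. 1 1/min = 0.016666667 Hz, so 29.209 Hz = 29.209 / 0.016666667 = 1752.54 1/min ≈ 1753 1/min (4 s.f.).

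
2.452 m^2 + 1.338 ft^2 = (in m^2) 2.576. Check: 2.452 m^2 is already in m^2. 1 ft^2 = 0.09290304 m^2, so 1.338 ft^2 = 1.338 * 0.09290304 = 0.12430427 m^2. Sum: 2.452 + 0.12430427 = 2.5763043 m^2. Result: 2.5763043 m^2 ≈ 2.576 m^2 (4 s.f.).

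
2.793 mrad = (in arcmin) 9.602. Check: 1 mrad = 0.001 rad, so 2.793 mrad = 2.793 * 0.001 = 0.002793 rad. 1 arcmin = 0.00029088821 rad, so 0.002793 rad = 0.002793 / 0.00029088821 = 9.6016267 arcmin ≈ 9.602 arcmin (4 s.f.).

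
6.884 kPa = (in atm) 1 kPa = 1000 Pa, so 6.884 kPa = 6.884 * 1000 = 6884 Pa. 1 atm = 101325 Pa, so 6884 Pa = 6884 / 101325 = 0.067939798 atm ≈ 0.06794 atm (4 s.f.). Final answer: 0.06794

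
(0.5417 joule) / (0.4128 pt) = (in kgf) 379.3. Check: 0.5417 joule = 0.5417 J. 1 pt = 0.00035277778 m, so 0.4128 pt = 0.4128 * 0.00035277778 = 0.00014562667 m. Combine: 0.5417 J / 0.00014562667 m = 3719.7858 N. 1 kgf = 9.80665 N, so 3719.7858 N = 3719.7858 / 9.80665 = 379.31258 kgf ≈ 379.3 kgf (4 s.f.).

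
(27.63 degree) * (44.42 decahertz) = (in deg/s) 1.227e+04. Check: 1 degree = 0.017453293 rad, so 27.63 degree = 27.63 * 0.017453293 = 0.48223447 rad. 1 decahertz = 10 Hz, so 44.42 decahertz = 44.42 * 10 = 444.2 Hz. Combine: 0.48223447 rad * 444.2 Hz = 214.20855 rad/s. 1 deg/s = 0.017453293 rad/s, so 214.20855 rad/s = 214.20855 / 0.017453293 = 12273.246 deg/s ≈ 1.227e+04 deg/s (4 s.f.).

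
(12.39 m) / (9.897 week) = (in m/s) 2.07e-06. Check: 12.39 m is already in m. 1 week = 604800 s, so 9.897 week = 9.897 * 604800 = 5985705.6 s. Combine: 12.39 m / 5985705.6 s = 2.0699314e-06 m/s. Result: 2.0699314e-06 m/s ≈ 2.07e-06 m/s (4 s.f.).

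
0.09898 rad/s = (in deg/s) 5.671. Check: 1 deg/s = 0.017453293 rad/s, so 0.09898 rad/s = 0.09898 / 0.017453293 = 5.6711363 deg/s ≈ 5.671 deg/s (4 s.f.).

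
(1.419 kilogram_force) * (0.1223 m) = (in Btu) 1 kilogram_force = 9.80665 N, so 1.419 kilogram_force = 1.419 * 9.80665 = 13.915636 N. 0.1223 m is already in m. Combine: 13.915636 N * 0.1223 m = 1.7018823 J. 1 Btu = 1055.0559 J, so 1.7018823 J = 1.7018823 / 1055.0559 = 0.0016130732 Btu ≈ 0.001613 Btu (4 s.f.). Final answer: 0.001613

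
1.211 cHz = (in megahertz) 1.211e-08. Check: 1 cHz = 0.01 Hz, so 1.211 cHz = 1.211 * 0.01 = 0.01211 Hz. 1 megahertz = 1000000 Hz, so 0.01211 Hz = 0.01211 / 1000000 = 1.211e-08 megahertz.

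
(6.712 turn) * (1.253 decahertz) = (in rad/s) 1 turn = 6.2831853 rad, so 6.712 turn = 6.712 * 6.2831853 = 42.17274 rad. 1 decahertz = 10 Hz, so 1.253 decahertz = 1.253 * 10 = 12.53 Hz. Combine: 42.17274 rad * 12.53 Hz = 528.42443 rad/s. Result: 528.42443 rad/s ≈ 528.4 rad/s (4 s.f.). Final answer: 528.4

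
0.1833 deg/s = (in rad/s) 1 deg/s = 0.017453293 rad/s, so 0.1833 deg/s = 0.1833 * 0.017453293 = 0.0031991885 rad/s. Result: 0.0031991885 rad/s ≈ 0.003199 rad/s (4 s.f.). Final answer: 0.003199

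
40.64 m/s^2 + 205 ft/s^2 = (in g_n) 40.64 m/s^2 is already in m/s^2. 1 ft/s^2 = 0.3048 m/s^2, so 205 ft/s^2 = 205 * 0.3048 = 62.484 m/s^2. Sum: 40.64 + 62.484 = 103.124 m/s^2. 1 g_n = 9.80665 m/s^2, so 103.124 m/s^2 = 103.124 / 9.80665 = 10.515721 g_n ≈ 10.52 g_n (4 s.f.). Final answer: 10.52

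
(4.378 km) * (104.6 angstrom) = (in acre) 1 km = 1000 m, so 4.378 km = 4.378 * 1000 = 4378 m. 1 angstrom = 1e-10 m, so 104.6 angstrom = 104.6 * 1e-10 = 1.046e-08 m. Combine: 4378 m * 1.046e-08 m = 4.579388e-05 m^2. 1 acre = 4046.8564 m^2, so 4.579388e-05 m^2 = 4.579388e-05 / 4046.8564 = 1.1315914e-08 acre ≈ 1.132e-08 acre (4 s.f.). Final answer: 1.132e-08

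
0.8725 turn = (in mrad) 5482. Check: 1 turn = 6.2831853 rad, so 0.8725 turn = 0.8725 * 6.2831853 = 5.4820792 rad. 1 mrad = 0.001 rad, so 5.4820792 rad = 5.4820792 / 0.001 = 5482.0792 mrad ≈ 5482 mrad (4 s.f.).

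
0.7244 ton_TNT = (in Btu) 1 ton_TNT = 4.184e+09 J, so 0.7244 ton_TNT = 0.7244 * 4.184e+09 = 3.0308896e+09 J. 1 Btu = 1055.0559 J, so 3.0308896e+09 J = 3.0308896e+09 / 1055.0559 = 2872729.1 Btu ≈ 2.873e+06 Btu (4 s.f.). Final answer: 2.873e+06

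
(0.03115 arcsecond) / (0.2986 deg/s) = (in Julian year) 1 arcsecond = 4.8481368e-06 rad, so 0.03115 arcsecond = 0.03115 * 4.8481368e-06 = 1.5101946e-07 rad. 1 deg/s = 0.017453293 rad/s, so 0.2986 deg/s = 0.2986 * 0.017453293 = 0.0052115531 rad/s. Combine: 1.5101946e-07 rad / 0.0052115531 rad/s = 2.8977822e-05 s. 1 Julian year = 31557600 s, so 2.8977822e-05 s = 2.8977822e-05 / 31557600 = 9.1825178e-13 Julian year ≈ 9.183e-13 Julian year (4 s.f.). Final answer: 9.183e-13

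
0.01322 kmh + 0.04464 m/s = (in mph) 0.1081. Check: 1 kmh = 0.27777778 m/s, so 0.01322 kmh = 0.01322 * 0.27777778 = 0.0036722222 m/s. 0.04464 m/s is already in m/s. Sum: 0.0036722222 + 0.04464 = 0.048312222 m/s. 1 mph = 0.44704 m/s, so 0.048312222 m/s = 0.048312222 / 0.44704 = 0.10807136 mph ≈ 0.1081 mph (4 s.f.).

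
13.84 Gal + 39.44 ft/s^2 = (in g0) 1 Gal = 0.01 m/s^2, so 13.84 Gal = 13.84 * 0.01 = 0.1384 m/s^2. 1 ft/s^2 = 0.3048 m/s^2, so 39.44 ft/s^2 = 39.44 * 0.3048 = 12.021312 m/s^2. Sum: 0.1384 + 12.021312 = 12.159712 m/s^2. 1 g0 = 9.80665 m/s^2, so 12.159712 m/s^2 = 12.159712 / 9.80665 = 1.2399455 g0 ≈ 1.24 g0 (4 s.f.). Final answer: 1.24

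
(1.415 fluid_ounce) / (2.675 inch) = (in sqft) 0.006629. Check: 1 fluid_ounce = 2.957353e-05 m^3, so 1.415 fluid_ounce = 1.415 * 2.957353e-05 = 4.1846544e-05 m^3. 1 inch = 0.0254 m, so 2.675 inch = 2.675 * 0.0254 = 0.067945 m. Combine: 4.1846544e-05 m^3 / 0.067945 m = 0.0006158885 m^2. 1 sqft = 0.09290304 m^2, so 0.0006158885 m^2 = 0.0006158885 / 0.09290304 = 0.0066293687 sqft ≈ 0.006629 sqft (4 s.f.).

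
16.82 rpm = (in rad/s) 1 rpm = 0.10471976 rad/s, so 16.82 rpm = 16.82 * 0.10471976 = 1.7613863 rad/s. Result: 1.7613863 rad/s ≈ 1.761 rad/s (4 s.f.). Final answer: 1.761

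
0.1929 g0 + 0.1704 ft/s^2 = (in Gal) 1 g0 = 9.80665 m/s^2, so 0.1929 g0 = 0.1929 * 9.80665 = 1.8917028 m/s^2. 1 ft/s^2 = 0.3048 m/s^2, so 0.1704 ft/s^2 = 0.1704 * 0.3048 = 0.05193792 m/s^2. Sum: 1.8917028 + 0.05193792 = 1.9436407 m/s^2. 1 Gal = 0.01 m/s^2, so 1.9436407 m/s^2 = 1.9436407 / 0.01 = 194.36407 Gal ≈ 194.4 Gal (4 s.f.). Final answer: 194.4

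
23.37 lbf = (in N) 104. Check: 1 lbf = 4.4482216 N, so 23.37 lbf = 23.37 * 4.4482216 = 103.95494 N. Result: 103.95494 N ≈ 104 N (4 s.f.).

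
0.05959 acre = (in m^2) 1 acre = 4046.8564 m^2, so 0.05959 acre = 0.05959 * 4046.8564 = 241.15217 m^2. Result: 241.15217 m^2 ≈ 241.2 m^2 (4 s.f.). Final answer: 241.2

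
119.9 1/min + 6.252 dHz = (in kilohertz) 0.002624. Check: 1 1/min = 0.016666667 Hz, so 119.9 1/min = 119.9 * 0.016666667 = 1.9983333 Hz. 1 dHz = 0.1 Hz, so 6.252 dHz = 6.252 * 0.1 = 0.6252 Hz. Sum: 1.9983333 + 0.6252 = 2.6235333 Hz. 1 kilohertz = 1000 Hz, so 2.6235333 Hz = 2.6235333 / 1000 = 0.0026235333 kilohertz ≈ 0.002624 kilohertz (4 s.f.).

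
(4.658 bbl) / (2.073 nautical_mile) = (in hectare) 1.929e-08. Check: 1 bbl = 0.15898729 m^3, so 4.658 bbl = 4.658 * 0.15898729 = 0.74056282 m^3. 1 nautical_mile = 1852 m, so 2.073 nautical_mile = 2.073 * 1852 = 3839.196 m. Combine: 0.74056282 m^3 / 3839.196 m = 0.00019289529 m^2. 1 hectare = 10000 m^2, so 0.00019289529 m^2 = 0.00019289529 / 10000 = 1.9289529e-08 hectare ≈ 1.929e-08 hectare (4 s.f.).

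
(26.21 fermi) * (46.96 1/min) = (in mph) 1 fermi = 1e-15 m, so 26.21 fermi = 26.21 * 1e-15 = 2.621e-14 m. 1 1/min = 0.016666667 Hz, so 46.96 1/min = 46.96 * 0.016666667 = 0.78266667 Hz. Combine: 2.621e-14 m * 0.78266667 Hz = 2.0513693e-14 m/s. 1 mph = 0.44704 m/s, so 2.0513693e-14 m/s = 2.0513693e-14 / 0.44704 = 4.5887825e-14 mph ≈ 4.589e-14 mph (4 s.f.). Final answer: 4.589e-14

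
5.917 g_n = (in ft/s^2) 1 g_n = 9.80665 m/s^2, so 5.917 g_n = 5.917 * 9.80665 = 58.025948 m/s^2. 1 ft/s^2 = 0.3048 m/s^2, so 58.025948 m/s^2 = 58.025948 / 0.3048 = 190.37385 ft/s^2 ≈ 190.4 ft/s^2 (4 s.f.). Final answer: 190.4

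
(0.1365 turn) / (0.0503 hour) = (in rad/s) 0.004736. Check: 1 turn = 6.2831853 rad, so 0.1365 turn = 0.1365 * 6.2831853 = 0.85765479 rad. 1 hour = 3600 s, so 0.0503 hour = 0.0503 * 3600 = 181.08 s. Combine: 0.85765479 rad / 181.08 s = 0.0047363309 rad/s. Result: 0.0047363309 rad/s ≈ 0.004736 rad/s (4 s.f.).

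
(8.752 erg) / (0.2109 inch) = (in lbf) 3.673e-05. Check: 1 erg = 1e-07 J, so 8.752 erg = 8.752 * 1e-07 = 8.752e-07 J. 1 inch = 0.0254 m, so 0.2109 inch = 0.2109 * 0.0254 = 0.00535686 m. Combine: 8.752e-07 J / 0.00535686 m = 0.00016337929 N. 1 lbf = 4.4482216 N, so 0.00016337929 N = 0.00016337929 / 4.4482216 = 3.6729126e-05 lbf ≈ 3.673e-05 lbf (4 s.f.).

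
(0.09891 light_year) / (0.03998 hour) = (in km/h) 2.341e+13. Check: 1 light_year = 9.4607305e+15 m, so 0.09891 light_year = 0.09891 * 9.4607305e+15 = 9.3576085e+14 m. 1 hour = 3600 s, so 0.03998 hour = 0.03998 * 3600 = 143.928 s. Combine: 9.3576085e+14 m / 143.928 s = 6.50159e+12 m/s. 1 km/h = 0.27777778 m/s, so 6.50159e+12 m/s = 6.50159e+12 / 0.27777778 = 2.3405724e+13 km/h ≈ 2.341e+13 km/h (4 s.f.).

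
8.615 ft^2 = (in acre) 0.0001978. Check: 1 ft^2 = 0.09290304 m^2, so 8.615 ft^2 = 8.615 * 0.09290304 = 0.80035969 m^2. 1 acre = 4046.8564 m^2, so 0.80035969 m^2 = 0.80035969 / 4046.8564 = 0.00019777319 acre ≈ 0.0001978 acre (4 s.f.).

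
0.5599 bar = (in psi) 1 bar = 100000 Pa, so 0.5599 bar = 0.5599 * 100000 = 55990 Pa. 1 psi = 6894.7573 Pa, so 55990 Pa = 55990 / 6894.7573 = 8.1206629 psi ≈ 8.121 psi (4 s.f.). Final answer: 8.121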